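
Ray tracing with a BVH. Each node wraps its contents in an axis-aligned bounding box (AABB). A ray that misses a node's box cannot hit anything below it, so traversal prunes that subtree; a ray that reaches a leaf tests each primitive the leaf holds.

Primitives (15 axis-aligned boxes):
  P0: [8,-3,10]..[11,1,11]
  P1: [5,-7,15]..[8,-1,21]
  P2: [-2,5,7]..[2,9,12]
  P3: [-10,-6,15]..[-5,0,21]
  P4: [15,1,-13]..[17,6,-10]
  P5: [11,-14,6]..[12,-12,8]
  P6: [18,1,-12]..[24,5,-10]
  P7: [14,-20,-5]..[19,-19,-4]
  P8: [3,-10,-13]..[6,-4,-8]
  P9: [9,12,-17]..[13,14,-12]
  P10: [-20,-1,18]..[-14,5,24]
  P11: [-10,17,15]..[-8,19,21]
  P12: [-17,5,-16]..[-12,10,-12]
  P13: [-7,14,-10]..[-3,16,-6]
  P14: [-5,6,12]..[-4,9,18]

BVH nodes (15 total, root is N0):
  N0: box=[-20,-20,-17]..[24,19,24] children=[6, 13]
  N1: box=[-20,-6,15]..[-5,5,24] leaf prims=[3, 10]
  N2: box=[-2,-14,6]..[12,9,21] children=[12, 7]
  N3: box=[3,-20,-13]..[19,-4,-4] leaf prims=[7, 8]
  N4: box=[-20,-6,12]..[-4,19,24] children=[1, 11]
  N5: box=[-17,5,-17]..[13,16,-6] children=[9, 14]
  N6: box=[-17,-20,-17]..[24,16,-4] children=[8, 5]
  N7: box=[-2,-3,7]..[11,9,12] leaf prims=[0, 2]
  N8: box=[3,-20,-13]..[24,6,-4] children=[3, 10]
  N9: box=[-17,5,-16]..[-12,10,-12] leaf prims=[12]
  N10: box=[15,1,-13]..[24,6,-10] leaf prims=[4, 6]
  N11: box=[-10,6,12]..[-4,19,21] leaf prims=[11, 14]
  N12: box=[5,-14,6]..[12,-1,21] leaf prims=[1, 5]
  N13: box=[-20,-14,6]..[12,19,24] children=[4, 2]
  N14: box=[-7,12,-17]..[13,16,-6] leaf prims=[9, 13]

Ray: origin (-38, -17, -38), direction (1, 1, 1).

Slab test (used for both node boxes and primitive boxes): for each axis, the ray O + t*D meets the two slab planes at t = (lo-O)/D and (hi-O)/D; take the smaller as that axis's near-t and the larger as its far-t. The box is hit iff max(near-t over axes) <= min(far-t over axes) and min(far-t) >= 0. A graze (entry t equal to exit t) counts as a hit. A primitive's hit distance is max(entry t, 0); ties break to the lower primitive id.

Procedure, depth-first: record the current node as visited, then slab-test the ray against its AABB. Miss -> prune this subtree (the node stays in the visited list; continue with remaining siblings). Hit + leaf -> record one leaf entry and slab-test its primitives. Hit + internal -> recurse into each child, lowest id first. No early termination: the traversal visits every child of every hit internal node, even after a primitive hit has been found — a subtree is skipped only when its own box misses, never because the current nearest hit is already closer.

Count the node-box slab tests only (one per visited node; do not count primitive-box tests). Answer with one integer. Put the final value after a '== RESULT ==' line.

Trace the traversal:
N0 x:[18,62] y:[-3,36] z:[21,62] -> hit [21,36], descend [6, 13]
  N6 x:[21,62] y:[-3,33] z:[21,34] -> hit [21,33], descend [5, 8]
    N5 x:[21,51] y:[22,33] z:[21,32] -> hit [22,32], descend [9, 14]
      N9 x:[21,26] y:[22,27] z:[22,26] -> hit [22,26] leaf, test {P12@t=22}
      N14 x:[31,51] y:[29,33] z:[21,32] -> hit [31,32] leaf, test {P9(miss), P13@t=31}
    N8 x:[41,62] y:[-3,23] z:[25,34] -> miss, prune
  N13 x:[18,50] y:[3,36] z:[44,62] -> miss, prune

Summary -> nodes [0, 6, 5, 9, 14, 8, 13]; box-tests=7; leaf-entries=2; first=P12

== RESULT ==
7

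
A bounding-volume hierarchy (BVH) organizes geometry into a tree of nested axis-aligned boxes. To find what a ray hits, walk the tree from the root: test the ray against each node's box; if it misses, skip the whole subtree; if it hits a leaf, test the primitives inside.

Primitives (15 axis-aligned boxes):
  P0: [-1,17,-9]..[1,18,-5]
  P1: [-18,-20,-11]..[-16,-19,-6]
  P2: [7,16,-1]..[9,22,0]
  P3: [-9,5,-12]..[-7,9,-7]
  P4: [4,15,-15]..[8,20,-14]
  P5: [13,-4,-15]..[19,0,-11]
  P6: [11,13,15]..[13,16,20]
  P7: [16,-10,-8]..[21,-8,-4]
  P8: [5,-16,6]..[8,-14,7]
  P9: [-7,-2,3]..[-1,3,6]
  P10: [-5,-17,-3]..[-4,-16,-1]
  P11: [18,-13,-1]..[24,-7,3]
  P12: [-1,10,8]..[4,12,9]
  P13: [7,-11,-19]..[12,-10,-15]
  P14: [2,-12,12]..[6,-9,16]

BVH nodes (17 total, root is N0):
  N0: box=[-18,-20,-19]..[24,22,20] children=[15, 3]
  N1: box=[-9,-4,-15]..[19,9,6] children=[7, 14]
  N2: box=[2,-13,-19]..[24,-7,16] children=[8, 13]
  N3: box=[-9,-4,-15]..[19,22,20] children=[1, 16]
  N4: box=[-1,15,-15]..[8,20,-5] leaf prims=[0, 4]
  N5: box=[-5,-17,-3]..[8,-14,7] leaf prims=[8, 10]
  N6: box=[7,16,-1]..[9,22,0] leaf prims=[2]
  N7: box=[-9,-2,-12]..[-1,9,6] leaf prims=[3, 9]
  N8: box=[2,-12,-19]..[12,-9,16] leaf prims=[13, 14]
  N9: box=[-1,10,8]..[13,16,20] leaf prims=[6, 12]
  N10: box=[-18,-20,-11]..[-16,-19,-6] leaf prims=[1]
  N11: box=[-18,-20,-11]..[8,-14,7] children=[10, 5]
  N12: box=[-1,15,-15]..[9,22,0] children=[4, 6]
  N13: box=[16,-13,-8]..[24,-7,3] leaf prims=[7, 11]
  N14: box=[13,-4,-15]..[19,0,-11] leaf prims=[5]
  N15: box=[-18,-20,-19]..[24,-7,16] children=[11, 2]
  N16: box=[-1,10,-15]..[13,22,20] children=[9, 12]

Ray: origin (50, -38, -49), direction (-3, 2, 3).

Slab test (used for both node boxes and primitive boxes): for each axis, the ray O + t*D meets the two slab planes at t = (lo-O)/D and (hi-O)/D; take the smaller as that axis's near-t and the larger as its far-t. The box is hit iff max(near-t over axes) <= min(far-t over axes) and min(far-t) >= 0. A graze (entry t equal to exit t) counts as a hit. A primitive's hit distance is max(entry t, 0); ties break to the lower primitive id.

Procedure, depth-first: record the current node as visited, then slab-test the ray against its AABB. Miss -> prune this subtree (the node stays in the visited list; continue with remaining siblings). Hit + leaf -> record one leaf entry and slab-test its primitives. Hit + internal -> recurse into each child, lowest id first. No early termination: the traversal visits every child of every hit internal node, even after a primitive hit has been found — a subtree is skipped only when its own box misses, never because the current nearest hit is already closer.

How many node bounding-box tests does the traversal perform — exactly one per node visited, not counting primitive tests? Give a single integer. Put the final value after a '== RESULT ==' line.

Trace the traversal:
N0 x:[26/3,68/3] y:[9,30] z:[10,23] -> hit [10,68/3], descend [3, 15]
  N3 x:[31/3,59/3] y:[17,30] z:[34/3,23] -> hit [17,59/3], descend [1, 16]
    N1 x:[31/3,59/3] y:[17,47/2] z:[34/3,55/3] -> hit [17,55/3], descend [7, 14]
      N7 x:[17,59/3] y:[18,47/2] z:[37/3,55/3] -> hit [18,55/3] leaf, test {P3(miss), P9@t=18}
      N14 x:[31/3,37/3] y:[17,19] z:[34/3,38/3] -> miss, prune
    N16 x:[37/3,17] y:[24,30] z:[34/3,23] -> miss, prune
  N15 x:[26/3,68/3] y:[9,31/2] z:[10,65/3] -> hit [10,31/2], descend [2, 11]
    N2 x:[26/3,16] y:[25/2,31/2] z:[10,65/3] -> hit [25/2,31/2], descend [8, 13]
      N8 x:[38/3,16] y:[13,29/2] z:[10,65/3] -> hit [13,29/2] leaf, test {P13(miss), P14(miss)}
      N13 x:[26/3,34/3] y:[25/2,31/2] z:[41/3,52/3] -> miss, prune
    N11 x:[14,68/3] y:[9,12] z:[38/3,56/3] -> miss, prune

11 AABB tests over nodes [0, 3, 1, 7, 14, 16, 15, 2, 8, 13, 11]; 2 leaves entered; closest P9.

== RESULT ==
11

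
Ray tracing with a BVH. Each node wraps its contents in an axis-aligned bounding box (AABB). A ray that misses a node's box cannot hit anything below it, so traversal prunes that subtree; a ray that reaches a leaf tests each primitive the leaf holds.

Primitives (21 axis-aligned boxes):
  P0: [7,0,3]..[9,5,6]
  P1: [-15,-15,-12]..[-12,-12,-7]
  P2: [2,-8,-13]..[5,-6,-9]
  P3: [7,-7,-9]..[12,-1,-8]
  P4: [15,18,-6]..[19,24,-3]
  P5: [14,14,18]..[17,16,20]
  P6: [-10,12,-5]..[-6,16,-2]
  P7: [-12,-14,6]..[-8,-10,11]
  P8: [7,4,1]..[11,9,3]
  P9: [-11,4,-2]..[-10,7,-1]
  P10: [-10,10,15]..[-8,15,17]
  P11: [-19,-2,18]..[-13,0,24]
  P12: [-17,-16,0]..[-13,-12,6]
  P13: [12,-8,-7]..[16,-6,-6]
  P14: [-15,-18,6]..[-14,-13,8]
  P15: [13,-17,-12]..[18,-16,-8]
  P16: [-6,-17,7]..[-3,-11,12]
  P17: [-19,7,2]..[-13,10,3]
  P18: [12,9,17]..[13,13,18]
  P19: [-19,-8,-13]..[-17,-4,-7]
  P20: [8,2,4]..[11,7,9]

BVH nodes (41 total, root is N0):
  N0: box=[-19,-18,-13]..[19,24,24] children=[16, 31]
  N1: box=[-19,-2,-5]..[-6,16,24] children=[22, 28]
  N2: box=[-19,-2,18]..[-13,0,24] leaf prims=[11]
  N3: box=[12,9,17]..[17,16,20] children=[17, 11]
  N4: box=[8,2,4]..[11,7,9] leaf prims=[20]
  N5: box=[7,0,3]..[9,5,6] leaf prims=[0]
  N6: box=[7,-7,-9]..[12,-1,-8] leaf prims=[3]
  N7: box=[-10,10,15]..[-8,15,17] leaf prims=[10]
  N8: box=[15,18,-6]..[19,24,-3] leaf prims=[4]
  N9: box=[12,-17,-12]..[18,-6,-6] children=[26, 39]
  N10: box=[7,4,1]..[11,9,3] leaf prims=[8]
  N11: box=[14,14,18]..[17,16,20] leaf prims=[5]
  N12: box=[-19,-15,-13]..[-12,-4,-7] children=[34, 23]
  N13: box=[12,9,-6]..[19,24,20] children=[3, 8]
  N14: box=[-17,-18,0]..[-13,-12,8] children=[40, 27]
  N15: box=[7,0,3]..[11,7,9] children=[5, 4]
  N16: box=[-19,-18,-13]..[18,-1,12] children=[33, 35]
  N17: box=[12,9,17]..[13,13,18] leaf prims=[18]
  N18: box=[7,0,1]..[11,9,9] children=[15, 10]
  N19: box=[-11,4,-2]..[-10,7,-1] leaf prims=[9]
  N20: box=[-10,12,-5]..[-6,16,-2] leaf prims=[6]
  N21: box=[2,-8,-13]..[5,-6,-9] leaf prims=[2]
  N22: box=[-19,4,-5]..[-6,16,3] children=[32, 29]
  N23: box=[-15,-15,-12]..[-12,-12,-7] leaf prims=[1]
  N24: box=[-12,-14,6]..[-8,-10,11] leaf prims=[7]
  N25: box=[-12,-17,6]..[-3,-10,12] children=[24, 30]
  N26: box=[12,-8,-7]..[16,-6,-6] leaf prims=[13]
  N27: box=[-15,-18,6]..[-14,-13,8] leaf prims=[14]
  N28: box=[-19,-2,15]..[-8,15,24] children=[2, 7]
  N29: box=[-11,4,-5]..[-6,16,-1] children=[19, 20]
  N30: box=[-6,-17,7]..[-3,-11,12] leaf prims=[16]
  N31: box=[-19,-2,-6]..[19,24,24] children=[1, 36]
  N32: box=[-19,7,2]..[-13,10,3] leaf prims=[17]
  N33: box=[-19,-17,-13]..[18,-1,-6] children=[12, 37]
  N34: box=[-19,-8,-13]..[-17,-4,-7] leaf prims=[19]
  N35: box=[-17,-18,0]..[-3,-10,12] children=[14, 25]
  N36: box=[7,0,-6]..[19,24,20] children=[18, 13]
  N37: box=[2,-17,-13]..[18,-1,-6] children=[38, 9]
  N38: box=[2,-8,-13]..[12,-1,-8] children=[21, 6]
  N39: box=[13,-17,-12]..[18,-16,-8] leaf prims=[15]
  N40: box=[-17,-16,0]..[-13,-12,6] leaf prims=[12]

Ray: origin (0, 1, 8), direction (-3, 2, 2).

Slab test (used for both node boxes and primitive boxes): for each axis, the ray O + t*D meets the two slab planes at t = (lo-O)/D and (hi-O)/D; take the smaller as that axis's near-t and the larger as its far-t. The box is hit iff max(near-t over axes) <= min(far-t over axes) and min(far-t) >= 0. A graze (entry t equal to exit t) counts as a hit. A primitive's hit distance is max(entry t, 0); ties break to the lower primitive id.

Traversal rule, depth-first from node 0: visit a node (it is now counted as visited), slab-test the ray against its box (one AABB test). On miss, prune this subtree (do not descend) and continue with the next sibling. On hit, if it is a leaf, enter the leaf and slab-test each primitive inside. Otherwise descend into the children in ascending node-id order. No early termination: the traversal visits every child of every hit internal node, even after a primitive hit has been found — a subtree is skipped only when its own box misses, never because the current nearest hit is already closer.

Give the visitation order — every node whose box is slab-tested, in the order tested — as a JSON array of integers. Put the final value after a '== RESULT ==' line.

Trace the traversal:
N0 x:[-19/3,19/3] y:[-19/2,23/2] z:[-21/2,8] -> hit [-19/3,19/3], descend [16, 31]
  N16 x:[-6,19/3] y:[-19/2,-1] z:[-21/2,2] -> miss, prune
  N31 x:[-19/3,19/3] y:[-3/2,23/2] z:[-7,8] -> hit [-3/2,19/3], descend [1, 36]
    N1 x:[2,19/3] y:[-3/2,15/2] z:[-13/2,8] -> hit [2,19/3], descend [22, 28]
      N22 x:[2,19/3] y:[3/2,15/2] z:[-13/2,-5/2] -> miss, prune
      N28 x:[8/3,19/3] y:[-3/2,7] z:[7/2,8] -> hit [7/2,19/3], descend [2, 7]
        N2 x:[13/3,19/3] y:[-3/2,-1/2] z:[5,8] -> miss, prune
        N7 x:[8/3,10/3] y:[9/2,7] z:[7/2,9/2] -> miss, prune
    N36 x:[-19/3,-7/3] y:[-1/2,23/2] z:[-7,6] -> miss, prune

order=[0, 16, 31, 1, 22, 28, 2, 7, 36]  |boxes|=9  |leaves|=0  hit=miss

== RESULT ==
[0, 16, 31, 1, 22, 28, 2, 7, 36]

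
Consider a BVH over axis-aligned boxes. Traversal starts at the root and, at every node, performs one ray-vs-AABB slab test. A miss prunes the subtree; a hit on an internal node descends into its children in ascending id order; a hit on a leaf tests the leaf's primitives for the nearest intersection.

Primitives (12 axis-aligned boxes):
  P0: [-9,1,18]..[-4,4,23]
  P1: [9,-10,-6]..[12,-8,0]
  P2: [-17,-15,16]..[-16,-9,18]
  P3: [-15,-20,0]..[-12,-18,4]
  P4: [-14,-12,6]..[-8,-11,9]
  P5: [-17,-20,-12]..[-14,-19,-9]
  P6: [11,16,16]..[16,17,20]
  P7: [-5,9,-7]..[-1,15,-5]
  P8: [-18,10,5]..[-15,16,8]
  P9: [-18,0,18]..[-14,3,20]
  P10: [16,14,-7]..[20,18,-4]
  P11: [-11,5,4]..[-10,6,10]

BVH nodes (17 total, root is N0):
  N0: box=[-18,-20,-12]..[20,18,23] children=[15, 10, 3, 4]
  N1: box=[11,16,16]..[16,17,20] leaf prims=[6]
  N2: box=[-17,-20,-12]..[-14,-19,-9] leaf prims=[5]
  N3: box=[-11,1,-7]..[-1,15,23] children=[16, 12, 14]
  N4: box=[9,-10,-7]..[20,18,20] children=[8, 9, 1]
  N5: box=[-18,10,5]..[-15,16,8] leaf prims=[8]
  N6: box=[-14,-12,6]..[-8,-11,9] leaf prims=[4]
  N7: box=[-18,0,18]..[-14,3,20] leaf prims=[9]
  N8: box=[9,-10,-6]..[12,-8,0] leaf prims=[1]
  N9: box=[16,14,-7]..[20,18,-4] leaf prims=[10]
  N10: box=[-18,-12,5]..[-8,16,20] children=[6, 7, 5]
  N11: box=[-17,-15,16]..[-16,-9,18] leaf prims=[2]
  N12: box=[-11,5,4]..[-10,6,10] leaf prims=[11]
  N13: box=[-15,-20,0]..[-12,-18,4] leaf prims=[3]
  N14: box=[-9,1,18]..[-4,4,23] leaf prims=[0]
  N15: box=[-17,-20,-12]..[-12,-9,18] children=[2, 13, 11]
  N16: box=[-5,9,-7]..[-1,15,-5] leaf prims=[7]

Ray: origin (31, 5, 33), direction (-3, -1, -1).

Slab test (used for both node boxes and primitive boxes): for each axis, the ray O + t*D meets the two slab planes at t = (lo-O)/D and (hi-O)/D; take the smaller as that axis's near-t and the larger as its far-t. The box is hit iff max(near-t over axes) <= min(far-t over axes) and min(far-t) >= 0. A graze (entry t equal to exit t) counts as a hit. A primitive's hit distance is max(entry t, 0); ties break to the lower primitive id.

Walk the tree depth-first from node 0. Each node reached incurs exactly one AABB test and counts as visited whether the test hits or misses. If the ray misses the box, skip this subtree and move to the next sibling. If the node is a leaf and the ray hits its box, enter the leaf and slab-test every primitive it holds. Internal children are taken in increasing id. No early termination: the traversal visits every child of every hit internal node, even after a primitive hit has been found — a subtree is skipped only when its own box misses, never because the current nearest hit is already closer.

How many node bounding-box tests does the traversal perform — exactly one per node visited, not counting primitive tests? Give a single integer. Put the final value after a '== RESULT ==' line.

Walk:
N0 x:[11/3,49/3] y:[-13,25] z:[10,45] -> hit [10,49/3], descend [3, 4, 10, 15]
  N3 x:[32/3,14] y:[-10,4] z:[10,40] -> miss, prune
  N4 x:[11/3,22/3] y:[-13,15] z:[13,40] -> miss, prune
  N10 x:[13,49/3] y:[-11,17] z:[13,28] -> hit [13,49/3], descend [5, 6, 7]
    N5 x:[46/3,49/3] y:[-11,-5] z:[25,28] -> miss, prune
    N6 x:[13,15] y:[16,17] z:[24,27] -> miss, prune
    N7 x:[15,49/3] y:[2,5] z:[13,15] -> miss, prune
  N15 x:[43/3,16] y:[14,25] z:[15,45] -> hit [15,16], descend [2, 11, 13]
    N2 x:[15,16] y:[24,25] z:[42,45] -> miss, prune
    N11 x:[47/3,16] y:[14,20] z:[15,17] -> hit [47/3,16] leaf, test {P2@t=47/3}
    N13 x:[43/3,46/3] y:[23,25] z:[29,33] -> miss, prune

Summary -> nodes [0, 3, 4, 10, 5, 6, 7, 15, 2, 11, 13]; box-tests=11; leaf-entries=1; first=P2

== RESULT ==
11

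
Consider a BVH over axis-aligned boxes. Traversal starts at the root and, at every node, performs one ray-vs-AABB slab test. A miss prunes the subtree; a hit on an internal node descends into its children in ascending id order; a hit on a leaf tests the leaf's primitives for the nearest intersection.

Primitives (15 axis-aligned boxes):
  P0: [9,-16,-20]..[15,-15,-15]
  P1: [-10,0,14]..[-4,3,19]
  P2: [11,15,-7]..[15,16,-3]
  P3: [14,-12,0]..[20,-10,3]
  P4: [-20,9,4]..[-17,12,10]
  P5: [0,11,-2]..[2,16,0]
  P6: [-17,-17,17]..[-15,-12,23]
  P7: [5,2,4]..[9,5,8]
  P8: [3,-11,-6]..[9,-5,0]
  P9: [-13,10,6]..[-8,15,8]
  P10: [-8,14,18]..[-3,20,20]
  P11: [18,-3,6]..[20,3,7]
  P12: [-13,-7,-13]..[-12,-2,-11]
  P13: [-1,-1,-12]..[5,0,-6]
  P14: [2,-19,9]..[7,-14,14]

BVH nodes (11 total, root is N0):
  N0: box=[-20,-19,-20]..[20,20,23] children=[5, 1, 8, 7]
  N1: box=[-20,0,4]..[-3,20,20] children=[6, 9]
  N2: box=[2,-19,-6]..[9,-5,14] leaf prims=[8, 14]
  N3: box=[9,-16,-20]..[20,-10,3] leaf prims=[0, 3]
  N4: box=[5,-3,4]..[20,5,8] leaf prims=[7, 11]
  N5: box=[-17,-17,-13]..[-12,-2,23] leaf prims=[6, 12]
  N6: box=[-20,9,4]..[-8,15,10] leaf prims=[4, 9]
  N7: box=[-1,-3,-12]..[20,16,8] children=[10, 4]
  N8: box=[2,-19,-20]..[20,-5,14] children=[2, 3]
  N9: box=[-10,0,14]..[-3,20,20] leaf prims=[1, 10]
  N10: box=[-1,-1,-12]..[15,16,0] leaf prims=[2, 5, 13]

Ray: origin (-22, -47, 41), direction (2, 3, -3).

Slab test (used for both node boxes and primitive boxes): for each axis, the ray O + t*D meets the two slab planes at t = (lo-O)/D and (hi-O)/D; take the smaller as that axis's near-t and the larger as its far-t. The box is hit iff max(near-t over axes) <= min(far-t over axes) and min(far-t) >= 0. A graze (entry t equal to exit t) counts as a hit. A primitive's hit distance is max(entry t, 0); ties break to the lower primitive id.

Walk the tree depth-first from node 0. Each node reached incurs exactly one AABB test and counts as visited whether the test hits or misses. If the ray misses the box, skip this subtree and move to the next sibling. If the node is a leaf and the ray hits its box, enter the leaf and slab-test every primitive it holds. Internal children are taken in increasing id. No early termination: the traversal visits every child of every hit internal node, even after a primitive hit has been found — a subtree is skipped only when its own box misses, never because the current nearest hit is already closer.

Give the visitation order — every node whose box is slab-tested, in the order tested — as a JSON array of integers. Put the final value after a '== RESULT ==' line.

Walk:
N0 x:[1,21] y:[28/3,67/3] z:[6,61/3] -> hit [28/3,61/3], descend [1, 5, 7, 8]
  N1 x:[1,19/2] y:[47/3,67/3] z:[7,37/3] -> miss, prune
  N5 x:[5/2,5] y:[10,15] z:[6,18] -> miss, prune
  N7 x:[21/2,21] y:[44/3,21] z:[11,53/3] -> hit [44/3,53/3], descend [4, 10]
    N4 x:[27/2,21] y:[44/3,52/3] z:[11,37/3] -> miss, prune
    N10 x:[21/2,37/2] y:[46/3,21] z:[41/3,53/3] -> hit [46/3,53/3] leaf, test {P2(miss), P5(miss), P13(miss)}
  N8 x:[12,21] y:[28/3,14] z:[9,61/3] -> hit [12,14], descend [2, 3]
    N2 x:[12,31/2] y:[28/3,14] z:[9,47/3] -> hit [12,14] leaf, test {P8@t=41/3, P14(miss)}
    N3 x:[31/2,21] y:[31/3,37/3] z:[38/3,61/3] -> miss, prune

9 AABB tests over nodes [0, 1, 5, 7, 4, 10, 8, 2, 3]; 2 leaves entered; closest P8.

== RESULT ==
[0, 1, 5, 7, 4, 10, 8, 2, 3]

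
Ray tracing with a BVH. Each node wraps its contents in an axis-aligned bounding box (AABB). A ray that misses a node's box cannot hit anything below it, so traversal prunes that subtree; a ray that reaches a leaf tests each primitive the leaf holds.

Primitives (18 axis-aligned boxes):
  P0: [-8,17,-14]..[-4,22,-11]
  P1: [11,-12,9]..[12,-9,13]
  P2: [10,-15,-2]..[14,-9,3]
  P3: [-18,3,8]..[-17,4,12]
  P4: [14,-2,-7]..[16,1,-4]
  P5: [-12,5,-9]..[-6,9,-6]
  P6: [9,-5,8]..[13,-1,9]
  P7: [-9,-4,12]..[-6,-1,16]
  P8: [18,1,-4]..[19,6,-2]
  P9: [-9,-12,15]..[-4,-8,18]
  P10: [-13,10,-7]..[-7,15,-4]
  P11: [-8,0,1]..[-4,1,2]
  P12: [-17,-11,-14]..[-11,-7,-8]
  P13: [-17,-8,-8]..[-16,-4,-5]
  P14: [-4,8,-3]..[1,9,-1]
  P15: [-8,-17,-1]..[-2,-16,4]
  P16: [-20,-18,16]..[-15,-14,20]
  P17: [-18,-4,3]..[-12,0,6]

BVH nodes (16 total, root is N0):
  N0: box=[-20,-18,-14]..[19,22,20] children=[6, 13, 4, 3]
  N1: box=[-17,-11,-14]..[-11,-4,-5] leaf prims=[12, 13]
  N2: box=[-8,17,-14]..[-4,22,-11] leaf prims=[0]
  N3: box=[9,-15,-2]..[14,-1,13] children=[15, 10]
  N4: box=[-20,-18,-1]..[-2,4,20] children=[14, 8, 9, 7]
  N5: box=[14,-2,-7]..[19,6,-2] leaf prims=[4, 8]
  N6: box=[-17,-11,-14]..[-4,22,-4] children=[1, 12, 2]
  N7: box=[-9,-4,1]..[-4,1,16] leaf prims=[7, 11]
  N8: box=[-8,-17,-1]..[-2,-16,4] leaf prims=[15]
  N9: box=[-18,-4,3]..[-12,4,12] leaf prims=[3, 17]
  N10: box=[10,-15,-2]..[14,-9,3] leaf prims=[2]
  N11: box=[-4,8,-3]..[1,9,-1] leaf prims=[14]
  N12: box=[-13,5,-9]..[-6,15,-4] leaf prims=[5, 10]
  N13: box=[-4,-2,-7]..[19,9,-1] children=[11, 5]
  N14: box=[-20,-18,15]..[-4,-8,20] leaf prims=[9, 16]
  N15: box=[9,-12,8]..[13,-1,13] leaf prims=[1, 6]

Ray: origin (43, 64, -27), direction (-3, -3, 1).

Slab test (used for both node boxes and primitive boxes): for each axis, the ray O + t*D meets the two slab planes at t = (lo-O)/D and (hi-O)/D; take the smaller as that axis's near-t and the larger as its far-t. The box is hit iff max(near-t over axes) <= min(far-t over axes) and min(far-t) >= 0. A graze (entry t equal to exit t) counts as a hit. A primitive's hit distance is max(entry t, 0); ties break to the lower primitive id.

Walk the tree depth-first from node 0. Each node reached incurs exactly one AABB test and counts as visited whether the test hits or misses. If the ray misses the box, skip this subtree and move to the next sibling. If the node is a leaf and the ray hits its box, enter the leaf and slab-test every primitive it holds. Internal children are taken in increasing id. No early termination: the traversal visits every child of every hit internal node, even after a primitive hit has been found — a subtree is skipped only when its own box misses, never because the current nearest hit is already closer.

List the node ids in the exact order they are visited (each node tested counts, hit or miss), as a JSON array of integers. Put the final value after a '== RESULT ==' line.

Walk:
N0 x:[8,21] y:[14,82/3] z:[13,47] -> hit [14,21], descend [3, 4, 6, 13]
  N3 x:[29/3,34/3] y:[65/3,79/3] z:[25,40] -> miss, prune
  N4 x:[15,21] y:[20,82/3] z:[26,47] -> miss, prune
  N6 x:[47/3,20] y:[14,25] z:[13,23] -> hit [47/3,20], descend [1, 2, 12]
    N1 x:[18,20] y:[68/3,25] z:[13,22] -> miss, prune
    N2 x:[47/3,17] y:[14,47/3] z:[13,16] -> hit [47/3,47/3] leaf, test {P0@t=47/3}
    N12 x:[49/3,56/3] y:[49/3,59/3] z:[18,23] -> hit [18,56/3] leaf, test {P5@t=55/3, P10(miss)}
  N13 x:[8,47/3] y:[55/3,22] z:[20,26] -> miss, prune

Summary -> nodes [0, 3, 4, 6, 1, 2, 12, 13]; box-tests=8; leaf-entries=2; first=P0

== RESULT ==
[0, 3, 4, 6, 1, 2, 12, 13]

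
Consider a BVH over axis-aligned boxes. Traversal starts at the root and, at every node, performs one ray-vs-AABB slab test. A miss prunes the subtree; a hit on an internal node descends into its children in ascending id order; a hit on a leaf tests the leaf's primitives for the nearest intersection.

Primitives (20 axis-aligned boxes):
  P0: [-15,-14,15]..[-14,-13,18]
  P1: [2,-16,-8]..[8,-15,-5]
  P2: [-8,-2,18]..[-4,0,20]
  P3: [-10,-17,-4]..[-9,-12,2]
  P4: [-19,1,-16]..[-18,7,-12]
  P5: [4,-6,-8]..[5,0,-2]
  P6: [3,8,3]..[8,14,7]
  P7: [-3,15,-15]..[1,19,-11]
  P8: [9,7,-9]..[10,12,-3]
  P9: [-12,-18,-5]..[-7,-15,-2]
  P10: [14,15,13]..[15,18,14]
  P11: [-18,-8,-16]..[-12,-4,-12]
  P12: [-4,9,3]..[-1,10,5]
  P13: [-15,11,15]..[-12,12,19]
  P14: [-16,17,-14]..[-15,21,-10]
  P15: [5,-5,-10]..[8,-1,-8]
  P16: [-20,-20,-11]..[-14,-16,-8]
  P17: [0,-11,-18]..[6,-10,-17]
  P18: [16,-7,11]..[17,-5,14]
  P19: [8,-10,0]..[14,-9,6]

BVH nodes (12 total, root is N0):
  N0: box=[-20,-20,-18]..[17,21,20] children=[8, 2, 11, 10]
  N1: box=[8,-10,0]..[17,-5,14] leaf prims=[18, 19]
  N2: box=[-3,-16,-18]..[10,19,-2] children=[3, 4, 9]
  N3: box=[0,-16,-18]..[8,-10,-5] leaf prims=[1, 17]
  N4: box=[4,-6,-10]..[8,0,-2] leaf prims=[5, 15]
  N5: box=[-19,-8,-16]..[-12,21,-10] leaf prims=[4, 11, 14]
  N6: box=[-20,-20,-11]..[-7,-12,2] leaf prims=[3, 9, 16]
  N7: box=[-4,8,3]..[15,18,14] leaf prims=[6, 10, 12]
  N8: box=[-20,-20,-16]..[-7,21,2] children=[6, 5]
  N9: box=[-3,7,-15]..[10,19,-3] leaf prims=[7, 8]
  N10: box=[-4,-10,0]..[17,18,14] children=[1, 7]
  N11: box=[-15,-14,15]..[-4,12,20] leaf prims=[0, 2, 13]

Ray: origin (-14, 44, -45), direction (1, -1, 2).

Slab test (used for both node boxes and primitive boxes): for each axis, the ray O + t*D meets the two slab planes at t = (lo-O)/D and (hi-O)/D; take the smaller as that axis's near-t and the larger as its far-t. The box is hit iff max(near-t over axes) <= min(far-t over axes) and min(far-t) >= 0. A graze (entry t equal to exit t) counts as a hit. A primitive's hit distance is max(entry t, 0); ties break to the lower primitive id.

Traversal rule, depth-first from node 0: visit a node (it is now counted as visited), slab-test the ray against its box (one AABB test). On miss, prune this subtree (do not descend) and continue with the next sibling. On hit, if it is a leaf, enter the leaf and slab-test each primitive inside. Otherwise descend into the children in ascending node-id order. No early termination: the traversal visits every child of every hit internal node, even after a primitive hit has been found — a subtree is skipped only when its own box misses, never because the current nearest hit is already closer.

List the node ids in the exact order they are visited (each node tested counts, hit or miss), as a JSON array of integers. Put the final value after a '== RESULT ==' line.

Walk:
N0 x:[-6,31] y:[23,64] z:[27/2,65/2] -> hit [23,31], descend [2, 8, 10, 11]
  N2 x:[11,24] y:[25,60] z:[27/2,43/2] -> miss, prune
  N8 x:[-6,7] y:[23,64] z:[29/2,47/2] -> miss, prune
  N10 x:[10,31] y:[26,54] z:[45/2,59/2] -> hit [26,59/2], descend [1, 7]
    N1 x:[22,31] y:[49,54] z:[45/2,59/2] -> miss, prune
    N7 x:[10,29] y:[26,36] z:[24,59/2] -> hit [26,29] leaf, test {P6(miss), P10@t=29, P12(miss)}
  N11 x:[-1,10] y:[32,58] z:[30,65/2] -> miss, prune

order=[0, 2, 8, 10, 1, 7, 11]  |boxes|=7  |leaves|=1  hit=P10

== RESULT ==
[0, 2, 8, 10, 1, 7, 11]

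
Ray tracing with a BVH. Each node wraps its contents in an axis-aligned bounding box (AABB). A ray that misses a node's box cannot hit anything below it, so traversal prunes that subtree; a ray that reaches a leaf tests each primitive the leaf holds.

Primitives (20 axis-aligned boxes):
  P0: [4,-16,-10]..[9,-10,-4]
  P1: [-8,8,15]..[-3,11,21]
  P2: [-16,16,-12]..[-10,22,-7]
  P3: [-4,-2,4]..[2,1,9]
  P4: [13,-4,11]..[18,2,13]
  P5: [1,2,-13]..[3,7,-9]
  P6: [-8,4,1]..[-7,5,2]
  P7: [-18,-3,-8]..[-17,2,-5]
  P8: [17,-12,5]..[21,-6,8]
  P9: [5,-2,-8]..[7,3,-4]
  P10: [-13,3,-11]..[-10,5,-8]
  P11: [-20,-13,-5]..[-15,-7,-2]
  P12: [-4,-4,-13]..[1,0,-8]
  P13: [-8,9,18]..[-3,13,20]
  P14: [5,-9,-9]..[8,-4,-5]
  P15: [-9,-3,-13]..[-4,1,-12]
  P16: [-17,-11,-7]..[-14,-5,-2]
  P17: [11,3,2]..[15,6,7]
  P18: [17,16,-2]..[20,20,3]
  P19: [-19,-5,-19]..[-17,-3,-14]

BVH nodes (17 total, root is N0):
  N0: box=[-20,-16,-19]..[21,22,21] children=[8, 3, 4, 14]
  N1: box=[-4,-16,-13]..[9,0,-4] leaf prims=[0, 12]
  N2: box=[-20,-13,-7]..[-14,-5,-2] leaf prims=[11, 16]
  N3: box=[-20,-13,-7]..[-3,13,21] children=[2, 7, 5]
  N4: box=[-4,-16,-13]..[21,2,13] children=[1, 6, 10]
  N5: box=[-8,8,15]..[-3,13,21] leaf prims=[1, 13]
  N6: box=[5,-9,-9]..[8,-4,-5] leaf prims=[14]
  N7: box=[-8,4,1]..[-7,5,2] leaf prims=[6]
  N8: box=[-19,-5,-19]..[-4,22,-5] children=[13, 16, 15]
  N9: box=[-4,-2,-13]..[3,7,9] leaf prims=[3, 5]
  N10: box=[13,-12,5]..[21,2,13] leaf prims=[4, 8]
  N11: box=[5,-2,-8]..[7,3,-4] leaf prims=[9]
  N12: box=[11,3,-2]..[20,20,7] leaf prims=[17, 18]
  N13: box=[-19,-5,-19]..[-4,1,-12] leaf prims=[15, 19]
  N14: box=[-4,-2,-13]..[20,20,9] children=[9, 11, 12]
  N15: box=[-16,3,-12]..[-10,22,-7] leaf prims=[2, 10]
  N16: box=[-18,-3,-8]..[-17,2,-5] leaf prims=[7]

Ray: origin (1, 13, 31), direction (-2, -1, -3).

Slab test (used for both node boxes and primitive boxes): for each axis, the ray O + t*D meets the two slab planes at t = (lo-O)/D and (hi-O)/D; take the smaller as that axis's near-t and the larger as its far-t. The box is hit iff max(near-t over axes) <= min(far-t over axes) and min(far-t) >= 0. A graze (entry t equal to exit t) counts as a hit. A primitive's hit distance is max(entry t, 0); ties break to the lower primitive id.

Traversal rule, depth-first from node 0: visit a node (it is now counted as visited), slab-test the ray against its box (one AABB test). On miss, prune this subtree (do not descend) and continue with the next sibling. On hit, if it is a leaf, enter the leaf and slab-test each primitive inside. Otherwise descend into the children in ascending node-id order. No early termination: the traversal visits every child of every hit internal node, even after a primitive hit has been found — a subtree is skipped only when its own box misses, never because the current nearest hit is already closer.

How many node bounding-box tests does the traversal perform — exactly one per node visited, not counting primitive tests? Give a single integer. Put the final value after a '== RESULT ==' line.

Walk:
N0 x:[-10,21/2] y:[-9,29] z:[10/3,50/3] -> hit [10/3,21/2], descend [3, 4, 8, 14]
  N3 x:[2,21/2] y:[0,26] z:[10/3,38/3] -> hit [10/3,21/2], descend [2, 5, 7]
    N2 x:[15/2,21/2] y:[18,26] z:[11,38/3] -> miss, prune
    N5 x:[2,9/2] y:[0,5] z:[10/3,16/3] -> hit [10/3,9/2] leaf, test {P1@t=10/3, P13@t=11/3}
    N7 x:[4,9/2] y:[8,9] z:[29/3,10] -> miss, prune
  N4 x:[-10,5/2] y:[11,29] z:[6,44/3] -> miss, prune
  N8 x:[5/2,10] y:[-9,18] z:[12,50/3] -> miss, prune
  N14 x:[-19/2,5/2] y:[-7,15] z:[22/3,44/3] -> miss, prune

8 AABB tests over nodes [0, 3, 2, 5, 7, 4, 8, 14]; 1 leaf entered; closest P1.

== RESULT ==
8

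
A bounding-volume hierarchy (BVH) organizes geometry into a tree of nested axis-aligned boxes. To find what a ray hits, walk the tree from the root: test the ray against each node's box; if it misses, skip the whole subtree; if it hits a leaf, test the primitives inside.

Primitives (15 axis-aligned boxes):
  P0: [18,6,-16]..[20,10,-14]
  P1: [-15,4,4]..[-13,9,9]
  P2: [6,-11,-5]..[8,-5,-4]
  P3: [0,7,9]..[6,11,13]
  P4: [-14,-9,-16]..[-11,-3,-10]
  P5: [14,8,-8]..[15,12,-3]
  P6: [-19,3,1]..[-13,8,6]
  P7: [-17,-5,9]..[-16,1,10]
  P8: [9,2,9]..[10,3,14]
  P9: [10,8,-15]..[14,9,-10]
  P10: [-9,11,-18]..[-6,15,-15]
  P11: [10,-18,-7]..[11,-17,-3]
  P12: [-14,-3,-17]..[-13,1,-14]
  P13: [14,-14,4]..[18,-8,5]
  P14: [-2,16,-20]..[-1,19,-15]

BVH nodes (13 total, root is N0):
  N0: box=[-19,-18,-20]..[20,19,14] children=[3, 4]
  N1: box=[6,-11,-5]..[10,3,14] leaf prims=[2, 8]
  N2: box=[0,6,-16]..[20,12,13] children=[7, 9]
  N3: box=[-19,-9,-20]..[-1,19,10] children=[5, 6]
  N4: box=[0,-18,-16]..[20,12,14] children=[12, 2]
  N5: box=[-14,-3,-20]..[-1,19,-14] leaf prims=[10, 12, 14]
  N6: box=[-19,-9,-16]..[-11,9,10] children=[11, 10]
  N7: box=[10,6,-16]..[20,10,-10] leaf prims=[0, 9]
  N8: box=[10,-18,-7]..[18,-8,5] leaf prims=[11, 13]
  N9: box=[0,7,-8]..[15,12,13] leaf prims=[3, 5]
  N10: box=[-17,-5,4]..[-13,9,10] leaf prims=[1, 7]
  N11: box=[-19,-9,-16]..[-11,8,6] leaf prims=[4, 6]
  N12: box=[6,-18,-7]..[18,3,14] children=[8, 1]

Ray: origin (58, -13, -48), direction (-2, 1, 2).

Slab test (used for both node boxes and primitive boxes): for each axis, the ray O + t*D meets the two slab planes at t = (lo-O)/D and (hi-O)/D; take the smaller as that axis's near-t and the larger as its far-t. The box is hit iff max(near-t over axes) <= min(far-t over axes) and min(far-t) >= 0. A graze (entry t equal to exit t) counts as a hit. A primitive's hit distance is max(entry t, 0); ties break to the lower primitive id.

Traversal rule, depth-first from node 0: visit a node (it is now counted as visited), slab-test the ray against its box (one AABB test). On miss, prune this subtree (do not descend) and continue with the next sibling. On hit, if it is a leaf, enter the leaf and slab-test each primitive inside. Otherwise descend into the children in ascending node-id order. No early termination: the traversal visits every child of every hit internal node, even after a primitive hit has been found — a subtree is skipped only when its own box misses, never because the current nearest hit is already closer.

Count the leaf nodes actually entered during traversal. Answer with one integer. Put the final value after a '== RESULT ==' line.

Trace the traversal:
N0 x:[19,77/2] y:[-5,32] z:[14,31] -> hit [19,31], descend [3, 4]
  N3 x:[59/2,77/2] y:[4,32] z:[14,29] -> miss, prune
  N4 x:[19,29] y:[-5,25] z:[16,31] -> hit [19,25], descend [2, 12]
    N2 x:[19,29] y:[19,25] z:[16,61/2] -> hit [19,25], descend [7, 9]
      N7 x:[19,24] y:[19,23] z:[16,19] -> hit [19,19] leaf, test {P0(miss), P9(miss)}
      N9 x:[43/2,29] y:[20,25] z:[20,61/2] -> hit [43/2,25] leaf, test {P3(miss), P5@t=43/2}
    N12 x:[20,26] y:[-5,16] z:[41/2,31] -> miss, prune

7 AABB tests over nodes [0, 3, 4, 2, 7, 9, 12]; 2 leaves entered; closest P5.

== RESULT ==
2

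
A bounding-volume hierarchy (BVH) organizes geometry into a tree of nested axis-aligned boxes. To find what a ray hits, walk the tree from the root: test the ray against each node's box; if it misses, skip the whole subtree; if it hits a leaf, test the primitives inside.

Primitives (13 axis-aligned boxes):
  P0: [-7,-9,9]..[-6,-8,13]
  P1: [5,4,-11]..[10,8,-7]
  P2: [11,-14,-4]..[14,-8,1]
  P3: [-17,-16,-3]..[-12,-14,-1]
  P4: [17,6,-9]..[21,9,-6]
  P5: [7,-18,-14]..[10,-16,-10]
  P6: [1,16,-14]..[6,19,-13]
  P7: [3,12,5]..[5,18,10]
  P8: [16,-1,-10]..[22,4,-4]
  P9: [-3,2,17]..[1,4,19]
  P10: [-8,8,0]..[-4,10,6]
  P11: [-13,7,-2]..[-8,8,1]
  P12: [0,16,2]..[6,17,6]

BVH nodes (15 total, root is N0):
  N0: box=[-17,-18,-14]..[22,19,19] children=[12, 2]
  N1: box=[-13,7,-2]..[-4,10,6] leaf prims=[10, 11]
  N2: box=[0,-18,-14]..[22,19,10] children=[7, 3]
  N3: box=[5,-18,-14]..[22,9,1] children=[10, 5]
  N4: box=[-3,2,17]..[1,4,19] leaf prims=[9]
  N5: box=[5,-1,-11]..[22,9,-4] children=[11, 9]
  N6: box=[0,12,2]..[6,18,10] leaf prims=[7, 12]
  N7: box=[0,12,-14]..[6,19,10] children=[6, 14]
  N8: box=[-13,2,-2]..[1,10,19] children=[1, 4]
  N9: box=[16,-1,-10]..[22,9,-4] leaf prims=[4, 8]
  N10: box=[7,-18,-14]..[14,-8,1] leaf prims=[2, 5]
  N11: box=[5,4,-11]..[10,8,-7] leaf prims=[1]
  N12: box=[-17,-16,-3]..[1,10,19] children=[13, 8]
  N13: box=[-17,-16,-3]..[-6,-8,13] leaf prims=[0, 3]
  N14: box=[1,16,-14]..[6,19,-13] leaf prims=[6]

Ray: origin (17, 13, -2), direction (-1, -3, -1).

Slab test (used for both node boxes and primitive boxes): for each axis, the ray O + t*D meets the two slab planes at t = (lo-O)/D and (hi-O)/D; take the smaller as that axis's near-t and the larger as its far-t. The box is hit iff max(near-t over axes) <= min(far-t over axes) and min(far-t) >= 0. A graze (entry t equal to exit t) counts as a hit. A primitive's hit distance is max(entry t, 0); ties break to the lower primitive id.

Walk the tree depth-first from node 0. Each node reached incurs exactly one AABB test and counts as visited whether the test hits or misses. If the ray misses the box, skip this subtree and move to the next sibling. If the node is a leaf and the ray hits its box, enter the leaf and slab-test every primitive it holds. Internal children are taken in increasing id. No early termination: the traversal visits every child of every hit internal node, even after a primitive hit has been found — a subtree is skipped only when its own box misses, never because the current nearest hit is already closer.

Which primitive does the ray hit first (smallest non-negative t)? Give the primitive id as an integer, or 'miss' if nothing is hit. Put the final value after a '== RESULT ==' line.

Traverse from the root:
N0 x:[-5,34] y:[-2,31/3] z:[-21,12] -> hit [-2,31/3], descend [2, 12]
  N2 x:[-5,17] y:[-2,31/3] z:[-12,12] -> hit [-2,31/3], descend [3, 7]
    N3 x:[-5,12] y:[4/3,31/3] z:[-3,12] -> hit [4/3,31/3], descend [5, 10]
      N5 x:[-5,12] y:[4/3,14/3] z:[2,9] -> hit [2,14/3], descend [9, 11]
        N9 x:[-5,1] y:[4/3,14/3] z:[2,8] -> miss, prune
        N11 x:[7,12] y:[5/3,3] z:[5,9] -> miss, prune
      N10 x:[3,10] y:[7,31/3] z:[-3,12] -> hit [7,10] leaf, test {P2(miss), P5@t=29/3}
    N7 x:[11,17] y:[-2,1/3] z:[-12,12] -> miss, prune
  N12 x:[16,34] y:[1,29/3] z:[-21,1] -> miss, prune

Summary -> nodes [0, 2, 3, 5, 9, 11, 10, 7, 12]; box-tests=9; leaf-entries=1; first=P5

== RESULT ==
5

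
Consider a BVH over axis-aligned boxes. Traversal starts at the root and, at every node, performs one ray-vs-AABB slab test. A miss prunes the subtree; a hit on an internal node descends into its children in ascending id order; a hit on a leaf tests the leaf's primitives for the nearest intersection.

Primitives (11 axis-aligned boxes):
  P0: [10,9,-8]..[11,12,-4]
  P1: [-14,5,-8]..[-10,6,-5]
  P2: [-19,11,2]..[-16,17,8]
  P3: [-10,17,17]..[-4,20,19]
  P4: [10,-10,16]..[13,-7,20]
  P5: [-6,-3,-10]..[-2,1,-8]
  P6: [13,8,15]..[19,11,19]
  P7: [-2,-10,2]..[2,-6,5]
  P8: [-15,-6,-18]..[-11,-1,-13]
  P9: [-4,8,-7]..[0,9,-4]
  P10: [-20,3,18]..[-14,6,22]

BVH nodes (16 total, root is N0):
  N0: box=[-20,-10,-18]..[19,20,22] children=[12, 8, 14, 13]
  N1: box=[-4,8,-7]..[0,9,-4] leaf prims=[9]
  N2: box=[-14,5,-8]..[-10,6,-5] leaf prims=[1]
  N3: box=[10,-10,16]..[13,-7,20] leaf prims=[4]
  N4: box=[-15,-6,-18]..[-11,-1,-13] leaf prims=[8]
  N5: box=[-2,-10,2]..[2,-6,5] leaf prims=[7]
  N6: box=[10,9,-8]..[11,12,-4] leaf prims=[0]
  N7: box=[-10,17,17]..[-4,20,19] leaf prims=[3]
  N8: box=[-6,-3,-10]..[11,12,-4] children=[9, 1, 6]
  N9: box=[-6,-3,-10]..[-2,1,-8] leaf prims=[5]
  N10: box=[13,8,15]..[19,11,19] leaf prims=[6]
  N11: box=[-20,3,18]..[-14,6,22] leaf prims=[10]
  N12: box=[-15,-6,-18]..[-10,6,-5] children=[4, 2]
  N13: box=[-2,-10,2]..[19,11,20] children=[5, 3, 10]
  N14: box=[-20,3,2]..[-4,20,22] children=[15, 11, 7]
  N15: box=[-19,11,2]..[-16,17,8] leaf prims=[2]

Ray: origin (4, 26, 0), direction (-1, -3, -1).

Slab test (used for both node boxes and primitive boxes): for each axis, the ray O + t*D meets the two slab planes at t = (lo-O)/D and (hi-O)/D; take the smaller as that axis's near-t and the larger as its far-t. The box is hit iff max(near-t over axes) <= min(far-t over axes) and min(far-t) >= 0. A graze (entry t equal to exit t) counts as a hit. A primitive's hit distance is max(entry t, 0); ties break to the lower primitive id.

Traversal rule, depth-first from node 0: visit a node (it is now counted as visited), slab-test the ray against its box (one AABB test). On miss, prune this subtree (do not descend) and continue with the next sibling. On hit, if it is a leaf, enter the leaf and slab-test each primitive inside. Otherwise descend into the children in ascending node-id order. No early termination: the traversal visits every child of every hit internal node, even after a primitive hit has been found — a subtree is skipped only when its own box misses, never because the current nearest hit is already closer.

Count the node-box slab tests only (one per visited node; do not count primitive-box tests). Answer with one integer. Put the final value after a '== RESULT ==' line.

Traverse from the root:
N0 x:[-15,24] y:[2,12] z:[-22,18] -> hit [2,12], descend [8, 12, 13, 14]
  N8 x:[-7,10] y:[14/3,29/3] z:[4,10] -> hit [14/3,29/3], descend [1, 6, 9]
    N1 x:[4,8] y:[17/3,6] z:[4,7] -> hit [17/3,6] leaf, test {P9@t=17/3}
    N6 x:[-7,-6] y:[14/3,17/3] z:[4,8] -> miss, prune
    N9 x:[6,10] y:[25/3,29/3] z:[8,10] -> hit [25/3,29/3] leaf, test {P5@t=25/3}
  N12 x:[14,19] y:[20/3,32/3] z:[5,18] -> miss, prune
  N13 x:[-15,6] y:[5,12] z:[-20,-2] -> miss, prune
  N14 x:[8,24] y:[2,23/3] z:[-22,-2] -> miss, prune

8 AABB tests over nodes [0, 8, 1, 6, 9, 12, 13, 14]; 2 leaves entered; closest P9.

== RESULT ==
8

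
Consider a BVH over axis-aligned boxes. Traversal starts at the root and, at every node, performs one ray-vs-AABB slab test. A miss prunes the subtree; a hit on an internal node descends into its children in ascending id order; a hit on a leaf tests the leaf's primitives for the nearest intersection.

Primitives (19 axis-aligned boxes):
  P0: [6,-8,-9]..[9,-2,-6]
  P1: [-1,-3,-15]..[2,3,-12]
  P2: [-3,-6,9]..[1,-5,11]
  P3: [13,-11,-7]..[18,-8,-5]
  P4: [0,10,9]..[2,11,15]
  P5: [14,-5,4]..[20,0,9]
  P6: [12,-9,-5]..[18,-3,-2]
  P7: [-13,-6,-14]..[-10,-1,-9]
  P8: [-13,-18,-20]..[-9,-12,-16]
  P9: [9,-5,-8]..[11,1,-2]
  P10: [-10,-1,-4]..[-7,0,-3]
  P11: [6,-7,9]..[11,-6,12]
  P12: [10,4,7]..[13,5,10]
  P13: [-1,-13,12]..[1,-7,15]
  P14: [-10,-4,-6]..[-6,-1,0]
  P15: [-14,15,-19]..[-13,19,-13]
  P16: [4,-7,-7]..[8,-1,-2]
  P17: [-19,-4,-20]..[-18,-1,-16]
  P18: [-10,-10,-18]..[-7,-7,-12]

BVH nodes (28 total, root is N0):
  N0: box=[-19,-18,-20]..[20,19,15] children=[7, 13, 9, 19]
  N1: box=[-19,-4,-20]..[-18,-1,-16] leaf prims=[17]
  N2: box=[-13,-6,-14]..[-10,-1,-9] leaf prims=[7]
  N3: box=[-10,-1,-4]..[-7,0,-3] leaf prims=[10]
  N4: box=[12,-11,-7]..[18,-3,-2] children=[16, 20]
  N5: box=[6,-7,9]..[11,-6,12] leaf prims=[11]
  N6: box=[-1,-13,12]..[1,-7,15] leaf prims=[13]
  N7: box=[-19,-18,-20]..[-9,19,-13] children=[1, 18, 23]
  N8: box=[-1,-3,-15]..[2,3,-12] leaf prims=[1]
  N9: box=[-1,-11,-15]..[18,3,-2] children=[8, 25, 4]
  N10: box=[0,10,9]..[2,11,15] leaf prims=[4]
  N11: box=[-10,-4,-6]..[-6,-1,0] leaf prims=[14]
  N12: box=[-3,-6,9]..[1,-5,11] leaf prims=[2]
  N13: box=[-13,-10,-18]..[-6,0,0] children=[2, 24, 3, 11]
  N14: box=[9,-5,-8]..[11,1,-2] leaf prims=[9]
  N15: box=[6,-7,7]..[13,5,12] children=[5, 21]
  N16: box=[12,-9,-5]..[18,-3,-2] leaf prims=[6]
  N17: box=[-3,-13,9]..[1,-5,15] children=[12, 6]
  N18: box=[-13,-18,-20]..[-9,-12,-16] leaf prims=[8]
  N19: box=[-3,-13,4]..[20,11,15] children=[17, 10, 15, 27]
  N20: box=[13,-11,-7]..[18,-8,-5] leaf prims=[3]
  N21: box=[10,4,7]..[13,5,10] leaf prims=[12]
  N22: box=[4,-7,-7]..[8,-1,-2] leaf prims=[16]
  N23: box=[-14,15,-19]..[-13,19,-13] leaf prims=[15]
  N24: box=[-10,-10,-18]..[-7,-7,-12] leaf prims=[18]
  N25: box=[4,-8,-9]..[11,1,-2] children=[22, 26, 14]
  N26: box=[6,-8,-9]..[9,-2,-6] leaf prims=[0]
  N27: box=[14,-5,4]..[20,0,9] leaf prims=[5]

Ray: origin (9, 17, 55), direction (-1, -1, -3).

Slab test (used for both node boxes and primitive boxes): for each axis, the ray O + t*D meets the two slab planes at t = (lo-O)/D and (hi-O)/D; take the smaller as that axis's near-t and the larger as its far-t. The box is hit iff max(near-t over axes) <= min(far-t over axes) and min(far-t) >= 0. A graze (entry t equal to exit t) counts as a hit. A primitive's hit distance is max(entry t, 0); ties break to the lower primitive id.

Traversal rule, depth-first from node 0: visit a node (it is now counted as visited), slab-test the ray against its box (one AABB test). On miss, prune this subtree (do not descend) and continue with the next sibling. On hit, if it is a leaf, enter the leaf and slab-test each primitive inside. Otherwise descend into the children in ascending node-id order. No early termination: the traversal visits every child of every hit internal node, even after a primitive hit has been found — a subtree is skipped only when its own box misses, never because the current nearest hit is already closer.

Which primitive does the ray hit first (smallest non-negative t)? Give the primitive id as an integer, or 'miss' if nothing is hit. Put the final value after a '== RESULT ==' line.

Walk:
N0 x:[-11,28] y:[-2,35] z:[40/3,25] -> hit [40/3,25], descend [7, 9, 13, 19]
  N7 x:[18,28] y:[-2,35] z:[68/3,25] -> hit [68/3,25], descend [1, 18, 23]
    N1 x:[27,28] y:[18,21] z:[71/3,25] -> miss, prune
    N18 x:[18,22] y:[29,35] z:[71/3,25] -> miss, prune
    N23 x:[22,23] y:[-2,2] z:[68/3,74/3] -> miss, prune
  N9 x:[-9,10] y:[14,28] z:[19,70/3] -> miss, prune
  N13 x:[15,22] y:[17,27] z:[55/3,73/3] -> hit [55/3,22], descend [2, 3, 11, 24]
    N2 x:[19,22] y:[18,23] z:[64/3,23] -> hit [64/3,22] leaf, test {P7@t=64/3}
    N3 x:[16,19] y:[17,18] z:[58/3,59/3] -> miss, prune
    N11 x:[15,19] y:[18,21] z:[55/3,61/3] -> hit [55/3,19] leaf, test {P14@t=55/3}
    N24 x:[16,19] y:[24,27] z:[67/3,73/3] -> miss, prune
  N19 x:[-11,12] y:[6,30] z:[40/3,17] -> miss, prune

12 AABB tests over nodes [0, 7, 1, 18, 23, 9, 13, 2, 3, 11, 24, 19]; 2 leaves entered; closest P14.

== RESULT ==
14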